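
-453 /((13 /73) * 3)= -11023 /13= -847.92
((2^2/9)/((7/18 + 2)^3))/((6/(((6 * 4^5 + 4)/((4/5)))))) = 3319920/79507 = 41.76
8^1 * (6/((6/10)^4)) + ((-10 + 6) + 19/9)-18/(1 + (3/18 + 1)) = 126421/351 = 360.17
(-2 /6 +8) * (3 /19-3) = -414 /19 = -21.79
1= 1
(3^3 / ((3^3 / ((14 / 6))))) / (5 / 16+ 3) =112 / 159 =0.70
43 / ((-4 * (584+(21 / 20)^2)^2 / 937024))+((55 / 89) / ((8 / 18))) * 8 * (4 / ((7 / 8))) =731200571654080 / 34124943171263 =21.43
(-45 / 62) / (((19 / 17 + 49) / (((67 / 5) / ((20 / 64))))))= -6834 / 11005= -0.62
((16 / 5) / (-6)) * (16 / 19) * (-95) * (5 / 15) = 128 / 9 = 14.22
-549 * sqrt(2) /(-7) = 549 * sqrt(2) /7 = 110.91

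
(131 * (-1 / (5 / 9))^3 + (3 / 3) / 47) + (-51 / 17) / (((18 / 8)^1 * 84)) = -282770539 / 370125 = -763.99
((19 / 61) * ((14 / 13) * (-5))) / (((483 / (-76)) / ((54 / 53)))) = 259920 / 966667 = 0.27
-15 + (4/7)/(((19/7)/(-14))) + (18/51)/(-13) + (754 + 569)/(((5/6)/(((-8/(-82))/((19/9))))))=47682353/860795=55.39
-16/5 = -3.20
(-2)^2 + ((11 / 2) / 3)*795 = 1461.50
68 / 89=0.76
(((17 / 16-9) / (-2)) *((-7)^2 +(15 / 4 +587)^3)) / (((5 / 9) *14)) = 15081255530469 / 143360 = 105198490.03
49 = 49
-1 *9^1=-9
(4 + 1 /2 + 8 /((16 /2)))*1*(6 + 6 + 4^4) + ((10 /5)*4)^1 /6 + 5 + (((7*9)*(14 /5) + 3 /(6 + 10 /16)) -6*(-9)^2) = 931093 /795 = 1171.19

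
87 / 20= 4.35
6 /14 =3 /7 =0.43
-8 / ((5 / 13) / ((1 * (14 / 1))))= -1456 / 5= -291.20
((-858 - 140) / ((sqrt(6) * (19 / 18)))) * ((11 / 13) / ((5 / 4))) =-131736 * sqrt(6) / 1235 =-261.28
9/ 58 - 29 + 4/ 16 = -3317/ 116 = -28.59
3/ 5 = 0.60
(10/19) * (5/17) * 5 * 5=1250/323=3.87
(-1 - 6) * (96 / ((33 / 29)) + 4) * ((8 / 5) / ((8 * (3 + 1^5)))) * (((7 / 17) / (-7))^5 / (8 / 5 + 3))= 1701 / 359223821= 0.00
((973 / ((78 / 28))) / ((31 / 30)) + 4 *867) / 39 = 1533824 / 15717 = 97.59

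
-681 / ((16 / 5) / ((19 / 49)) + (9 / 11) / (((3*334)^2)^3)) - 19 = -98451075816716488026701 / 969778535767935151199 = -101.52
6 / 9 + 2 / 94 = 97 / 141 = 0.69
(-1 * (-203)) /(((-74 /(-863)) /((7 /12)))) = 1226323 /888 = 1380.99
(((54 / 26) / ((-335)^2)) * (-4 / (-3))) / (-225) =-4 / 36473125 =-0.00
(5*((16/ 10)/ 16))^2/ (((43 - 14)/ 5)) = 5/ 116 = 0.04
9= 9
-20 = -20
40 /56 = 5 /7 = 0.71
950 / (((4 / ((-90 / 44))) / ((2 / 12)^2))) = -2375 / 176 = -13.49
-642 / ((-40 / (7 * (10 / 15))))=749 / 10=74.90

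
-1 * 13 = -13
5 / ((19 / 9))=45 / 19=2.37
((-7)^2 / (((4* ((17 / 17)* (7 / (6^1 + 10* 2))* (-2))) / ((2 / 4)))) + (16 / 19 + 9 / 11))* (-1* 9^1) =146187 / 1672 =87.43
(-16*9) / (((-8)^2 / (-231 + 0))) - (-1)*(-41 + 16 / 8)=1923 / 4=480.75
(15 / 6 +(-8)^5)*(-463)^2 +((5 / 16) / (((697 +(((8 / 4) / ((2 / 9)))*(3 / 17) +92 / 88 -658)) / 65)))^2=-108991283030245487343 / 15517186624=-7023907469.26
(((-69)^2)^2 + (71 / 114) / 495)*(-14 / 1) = -8953739466707 / 28215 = -317339694.02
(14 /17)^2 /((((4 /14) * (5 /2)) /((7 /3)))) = 9604 /4335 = 2.22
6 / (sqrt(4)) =3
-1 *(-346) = 346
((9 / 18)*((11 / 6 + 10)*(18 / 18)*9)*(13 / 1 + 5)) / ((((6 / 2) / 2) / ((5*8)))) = 25560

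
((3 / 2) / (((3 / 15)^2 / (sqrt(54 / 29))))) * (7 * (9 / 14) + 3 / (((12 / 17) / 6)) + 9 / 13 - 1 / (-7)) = 315675 * sqrt(174) / 2639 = 1577.89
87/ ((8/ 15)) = 1305/ 8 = 163.12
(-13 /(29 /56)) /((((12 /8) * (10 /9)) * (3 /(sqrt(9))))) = -2184 /145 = -15.06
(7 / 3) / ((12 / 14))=49 / 18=2.72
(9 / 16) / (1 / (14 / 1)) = 63 / 8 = 7.88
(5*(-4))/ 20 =-1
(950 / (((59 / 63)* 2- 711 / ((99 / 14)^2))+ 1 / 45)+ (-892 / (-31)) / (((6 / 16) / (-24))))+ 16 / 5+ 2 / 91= -976149197064 / 509627755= -1915.42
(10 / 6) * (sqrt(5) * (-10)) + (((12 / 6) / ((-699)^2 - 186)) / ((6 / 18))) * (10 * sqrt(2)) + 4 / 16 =-50 * sqrt(5) / 3 + 4 * sqrt(2) / 32561 + 1 / 4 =-37.02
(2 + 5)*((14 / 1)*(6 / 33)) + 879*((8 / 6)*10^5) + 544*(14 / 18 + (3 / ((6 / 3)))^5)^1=11603252621 / 99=117204571.93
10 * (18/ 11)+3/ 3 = 191/ 11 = 17.36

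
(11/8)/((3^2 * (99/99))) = 11/72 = 0.15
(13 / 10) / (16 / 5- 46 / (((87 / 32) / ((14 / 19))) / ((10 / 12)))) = -0.18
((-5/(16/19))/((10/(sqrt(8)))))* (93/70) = -1767* sqrt(2)/1120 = -2.23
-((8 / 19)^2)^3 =-262144 / 47045881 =-0.01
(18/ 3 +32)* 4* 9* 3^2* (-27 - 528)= -6833160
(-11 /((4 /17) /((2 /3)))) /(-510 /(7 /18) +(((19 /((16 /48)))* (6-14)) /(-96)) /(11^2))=316778 /13328961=0.02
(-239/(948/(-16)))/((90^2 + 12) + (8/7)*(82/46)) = 38479/77401830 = 0.00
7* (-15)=-105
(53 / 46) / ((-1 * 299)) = -0.00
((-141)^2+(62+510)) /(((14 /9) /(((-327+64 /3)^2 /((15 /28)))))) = 34397405434 /15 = 2293160362.27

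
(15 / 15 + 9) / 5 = 2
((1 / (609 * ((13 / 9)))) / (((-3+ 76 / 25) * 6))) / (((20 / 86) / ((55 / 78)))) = 11825 / 823368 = 0.01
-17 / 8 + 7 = 39 / 8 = 4.88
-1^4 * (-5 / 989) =5 / 989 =0.01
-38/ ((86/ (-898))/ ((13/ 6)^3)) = 18742607/ 4644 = 4035.88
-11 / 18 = -0.61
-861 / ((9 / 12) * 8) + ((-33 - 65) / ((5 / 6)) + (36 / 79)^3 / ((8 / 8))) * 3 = -496.02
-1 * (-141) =141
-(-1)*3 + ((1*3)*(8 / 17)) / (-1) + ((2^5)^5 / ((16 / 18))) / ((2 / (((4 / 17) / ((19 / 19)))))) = 75497499 / 17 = 4441029.35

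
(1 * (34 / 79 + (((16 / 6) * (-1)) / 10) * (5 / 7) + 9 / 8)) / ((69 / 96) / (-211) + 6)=15289060 / 67171251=0.23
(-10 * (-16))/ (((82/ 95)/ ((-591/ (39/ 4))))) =-5988800/ 533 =-11236.02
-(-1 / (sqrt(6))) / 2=sqrt(6) / 12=0.20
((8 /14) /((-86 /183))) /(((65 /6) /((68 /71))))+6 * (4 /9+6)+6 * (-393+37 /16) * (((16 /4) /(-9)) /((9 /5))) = 46309197733 /75012210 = 617.36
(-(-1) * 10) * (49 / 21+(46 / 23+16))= 610 / 3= 203.33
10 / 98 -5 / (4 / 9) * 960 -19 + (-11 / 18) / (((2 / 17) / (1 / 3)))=-57262771 / 5292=-10820.63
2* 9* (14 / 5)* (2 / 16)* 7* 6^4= 285768 / 5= 57153.60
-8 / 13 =-0.62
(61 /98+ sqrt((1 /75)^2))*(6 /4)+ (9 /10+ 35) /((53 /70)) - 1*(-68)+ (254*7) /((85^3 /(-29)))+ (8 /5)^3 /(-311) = 230686879923491 /1984033985500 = 116.27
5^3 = 125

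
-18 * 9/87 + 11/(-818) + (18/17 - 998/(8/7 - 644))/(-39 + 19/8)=-258788388203/132929192250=-1.95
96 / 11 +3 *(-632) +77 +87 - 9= -19055 / 11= -1732.27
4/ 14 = 2/ 7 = 0.29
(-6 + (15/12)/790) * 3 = -11373/632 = -18.00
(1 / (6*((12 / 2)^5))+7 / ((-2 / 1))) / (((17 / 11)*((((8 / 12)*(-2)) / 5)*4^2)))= 8981225 / 16920576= 0.53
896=896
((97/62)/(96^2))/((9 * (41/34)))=1649/105421824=0.00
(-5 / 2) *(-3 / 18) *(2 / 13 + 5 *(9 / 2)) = 2945 / 312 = 9.44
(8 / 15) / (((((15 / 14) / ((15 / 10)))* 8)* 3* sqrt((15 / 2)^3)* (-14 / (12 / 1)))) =-4* sqrt(30) / 16875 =-0.00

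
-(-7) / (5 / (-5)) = -7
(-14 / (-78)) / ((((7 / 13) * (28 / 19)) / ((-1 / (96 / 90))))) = -95 / 448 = -0.21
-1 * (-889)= 889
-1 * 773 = -773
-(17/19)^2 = -289/361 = -0.80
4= 4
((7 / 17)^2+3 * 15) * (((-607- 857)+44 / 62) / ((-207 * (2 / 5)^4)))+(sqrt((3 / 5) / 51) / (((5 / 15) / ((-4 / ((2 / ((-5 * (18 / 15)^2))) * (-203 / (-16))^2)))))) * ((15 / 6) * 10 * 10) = 552960 * sqrt(85) / 700553+92524304375 / 7418052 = 12480.13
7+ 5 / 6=47 / 6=7.83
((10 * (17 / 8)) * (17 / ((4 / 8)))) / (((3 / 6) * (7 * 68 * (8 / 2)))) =85 / 112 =0.76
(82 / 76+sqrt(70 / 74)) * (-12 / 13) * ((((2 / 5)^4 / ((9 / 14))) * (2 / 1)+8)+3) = -5110486 / 463125 - 249292 * sqrt(1295) / 901875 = -20.98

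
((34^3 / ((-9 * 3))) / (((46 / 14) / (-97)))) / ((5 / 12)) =103139.77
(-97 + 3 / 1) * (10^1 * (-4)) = 3760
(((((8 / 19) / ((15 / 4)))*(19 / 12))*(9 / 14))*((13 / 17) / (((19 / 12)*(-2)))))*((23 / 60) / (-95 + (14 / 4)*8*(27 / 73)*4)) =43654 / 221069275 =0.00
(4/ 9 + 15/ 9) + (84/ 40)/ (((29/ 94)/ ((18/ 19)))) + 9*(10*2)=4675339/ 24795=188.56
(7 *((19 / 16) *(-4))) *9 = -1197 / 4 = -299.25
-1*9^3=-729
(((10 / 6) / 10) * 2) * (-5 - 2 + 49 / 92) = -595 / 276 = -2.16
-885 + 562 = -323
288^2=82944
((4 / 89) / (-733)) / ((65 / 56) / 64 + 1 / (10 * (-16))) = -71680 / 13895481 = -0.01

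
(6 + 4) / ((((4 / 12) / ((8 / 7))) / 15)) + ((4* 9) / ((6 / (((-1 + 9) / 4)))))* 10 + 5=4475 / 7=639.29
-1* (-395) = 395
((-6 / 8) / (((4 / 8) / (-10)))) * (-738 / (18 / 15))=-9225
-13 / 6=-2.17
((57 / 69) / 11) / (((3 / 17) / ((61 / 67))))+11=579086 / 50853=11.39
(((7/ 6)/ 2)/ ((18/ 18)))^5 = 0.07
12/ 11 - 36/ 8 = -75/ 22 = -3.41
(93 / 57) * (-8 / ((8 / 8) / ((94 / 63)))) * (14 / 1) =-272.65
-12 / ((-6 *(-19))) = -0.11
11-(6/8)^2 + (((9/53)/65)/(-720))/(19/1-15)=11506299/1102400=10.44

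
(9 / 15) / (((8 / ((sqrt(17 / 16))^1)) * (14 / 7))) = 3 * sqrt(17) / 320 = 0.04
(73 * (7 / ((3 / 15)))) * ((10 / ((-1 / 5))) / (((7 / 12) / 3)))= -657000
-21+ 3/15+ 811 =3951/5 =790.20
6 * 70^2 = 29400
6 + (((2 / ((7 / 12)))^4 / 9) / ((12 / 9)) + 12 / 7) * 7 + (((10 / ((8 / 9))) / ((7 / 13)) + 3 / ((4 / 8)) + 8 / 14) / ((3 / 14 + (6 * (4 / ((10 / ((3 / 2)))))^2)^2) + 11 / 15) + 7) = 11169263887 / 101080042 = 110.50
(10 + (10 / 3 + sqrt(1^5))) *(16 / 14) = 344 / 21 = 16.38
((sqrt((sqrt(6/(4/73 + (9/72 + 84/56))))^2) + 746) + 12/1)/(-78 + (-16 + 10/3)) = -1137/136 - sqrt(23871)/7412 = -8.38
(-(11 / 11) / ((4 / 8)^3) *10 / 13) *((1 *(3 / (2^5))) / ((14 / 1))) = -15 / 364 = -0.04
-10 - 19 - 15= -44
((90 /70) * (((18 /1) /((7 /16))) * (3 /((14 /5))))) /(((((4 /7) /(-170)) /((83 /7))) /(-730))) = 50059458000 /343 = 145945941.69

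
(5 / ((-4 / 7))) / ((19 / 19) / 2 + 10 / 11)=-385 / 62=-6.21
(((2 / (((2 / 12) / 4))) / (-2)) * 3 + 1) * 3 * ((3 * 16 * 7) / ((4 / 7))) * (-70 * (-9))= -78903720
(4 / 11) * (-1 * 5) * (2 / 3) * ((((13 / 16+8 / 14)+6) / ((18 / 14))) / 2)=-3.48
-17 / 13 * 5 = -85 / 13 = -6.54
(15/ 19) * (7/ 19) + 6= 2271/ 361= 6.29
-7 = -7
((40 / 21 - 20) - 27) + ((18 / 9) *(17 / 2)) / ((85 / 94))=-2761 / 105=-26.30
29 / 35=0.83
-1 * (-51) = 51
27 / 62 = 0.44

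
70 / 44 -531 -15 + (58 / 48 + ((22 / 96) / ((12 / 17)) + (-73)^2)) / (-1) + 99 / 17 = -5869.12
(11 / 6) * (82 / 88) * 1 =41 / 24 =1.71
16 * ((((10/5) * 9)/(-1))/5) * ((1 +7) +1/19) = -44064/95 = -463.83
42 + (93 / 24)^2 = 3649 / 64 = 57.02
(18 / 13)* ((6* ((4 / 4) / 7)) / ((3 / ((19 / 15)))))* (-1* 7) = -228 / 65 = -3.51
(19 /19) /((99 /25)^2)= 625 /9801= 0.06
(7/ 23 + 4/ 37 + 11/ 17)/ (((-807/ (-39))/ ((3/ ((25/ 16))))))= 9564672/ 97290575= 0.10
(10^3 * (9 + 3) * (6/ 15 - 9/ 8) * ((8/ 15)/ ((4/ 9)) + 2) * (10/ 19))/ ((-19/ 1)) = 771.19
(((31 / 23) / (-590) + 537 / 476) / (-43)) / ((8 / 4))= -3636167 / 277750760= -0.01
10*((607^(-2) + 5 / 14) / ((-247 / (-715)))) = 26664275 / 2579143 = 10.34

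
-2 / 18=-1 / 9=-0.11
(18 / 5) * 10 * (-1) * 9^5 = -2125764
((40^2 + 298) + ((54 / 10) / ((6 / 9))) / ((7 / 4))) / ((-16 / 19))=-79078 / 35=-2259.37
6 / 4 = 3 / 2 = 1.50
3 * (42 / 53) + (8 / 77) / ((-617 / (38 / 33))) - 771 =-63867362501 / 83093241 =-768.62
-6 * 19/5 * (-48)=5472/5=1094.40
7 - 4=3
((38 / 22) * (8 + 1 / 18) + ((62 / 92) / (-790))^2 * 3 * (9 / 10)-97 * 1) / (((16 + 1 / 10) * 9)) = -0.57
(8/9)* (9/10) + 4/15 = 16/15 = 1.07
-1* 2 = -2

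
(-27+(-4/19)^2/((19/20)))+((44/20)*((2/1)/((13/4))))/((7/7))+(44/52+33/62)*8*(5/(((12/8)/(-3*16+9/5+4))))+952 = -25904721229/41462655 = -624.77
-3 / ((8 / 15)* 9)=-5 / 8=-0.62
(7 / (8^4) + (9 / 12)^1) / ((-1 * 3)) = -3079 / 12288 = -0.25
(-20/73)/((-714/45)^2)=-1125/1033753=-0.00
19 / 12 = 1.58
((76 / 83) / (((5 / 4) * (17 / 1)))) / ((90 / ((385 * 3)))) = 11704 / 21165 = 0.55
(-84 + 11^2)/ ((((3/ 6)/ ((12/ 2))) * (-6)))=-74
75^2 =5625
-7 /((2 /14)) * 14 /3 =-686 /3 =-228.67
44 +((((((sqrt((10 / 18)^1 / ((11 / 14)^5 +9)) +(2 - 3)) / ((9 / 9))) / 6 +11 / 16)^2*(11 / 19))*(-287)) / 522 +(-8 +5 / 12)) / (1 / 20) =-686177605574179 / 6271950870144 - 471625*sqrt(350102690) / 32666410782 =-109.67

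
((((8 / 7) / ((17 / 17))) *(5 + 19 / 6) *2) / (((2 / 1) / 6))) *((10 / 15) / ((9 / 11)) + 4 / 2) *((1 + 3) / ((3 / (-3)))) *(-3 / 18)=8512 / 81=105.09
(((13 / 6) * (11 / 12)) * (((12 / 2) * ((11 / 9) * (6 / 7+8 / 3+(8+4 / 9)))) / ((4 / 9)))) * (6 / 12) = 593021 / 3024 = 196.10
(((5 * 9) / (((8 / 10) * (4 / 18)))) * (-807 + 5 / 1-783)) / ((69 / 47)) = -50284125 / 184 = -273283.29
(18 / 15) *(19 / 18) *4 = 76 / 15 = 5.07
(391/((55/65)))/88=5083/968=5.25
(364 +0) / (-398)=-182 / 199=-0.91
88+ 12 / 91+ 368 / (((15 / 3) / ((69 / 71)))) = 5157772 / 32305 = 159.66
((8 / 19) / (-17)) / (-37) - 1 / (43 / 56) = -668912 / 513893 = -1.30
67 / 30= 2.23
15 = 15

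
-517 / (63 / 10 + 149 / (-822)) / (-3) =354145 / 12574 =28.16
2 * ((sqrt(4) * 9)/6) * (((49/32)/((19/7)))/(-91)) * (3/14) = -63/7904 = -0.01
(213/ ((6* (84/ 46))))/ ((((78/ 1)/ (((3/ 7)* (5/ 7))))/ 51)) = 138805/ 35672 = 3.89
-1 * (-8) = 8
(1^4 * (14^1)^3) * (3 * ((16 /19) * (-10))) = -1317120 /19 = -69322.11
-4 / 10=-2 / 5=-0.40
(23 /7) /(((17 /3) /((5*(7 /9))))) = 115 /51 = 2.25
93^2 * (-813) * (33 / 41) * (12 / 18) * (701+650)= -208994314914 / 41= -5097422314.98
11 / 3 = 3.67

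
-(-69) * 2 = 138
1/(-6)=-1/6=-0.17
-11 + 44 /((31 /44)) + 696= 23171 /31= 747.45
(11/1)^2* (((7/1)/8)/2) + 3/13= 11059/208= 53.17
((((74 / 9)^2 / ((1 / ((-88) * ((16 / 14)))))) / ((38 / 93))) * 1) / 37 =-1614976 / 3591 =-449.73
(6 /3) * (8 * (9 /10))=72 /5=14.40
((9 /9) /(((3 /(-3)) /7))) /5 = -7 /5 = -1.40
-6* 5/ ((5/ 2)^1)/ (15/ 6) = -24/ 5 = -4.80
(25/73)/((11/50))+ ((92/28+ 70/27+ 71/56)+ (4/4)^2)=9.70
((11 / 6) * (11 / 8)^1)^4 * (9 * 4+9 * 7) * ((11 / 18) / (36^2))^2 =285311670611 / 320979616137216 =0.00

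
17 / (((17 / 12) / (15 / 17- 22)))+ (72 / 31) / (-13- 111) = -4140294 / 16337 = -253.43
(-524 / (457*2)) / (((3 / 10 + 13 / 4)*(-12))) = 1310 / 97341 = 0.01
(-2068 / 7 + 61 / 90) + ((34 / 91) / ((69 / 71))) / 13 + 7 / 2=-356572718 / 1224405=-291.22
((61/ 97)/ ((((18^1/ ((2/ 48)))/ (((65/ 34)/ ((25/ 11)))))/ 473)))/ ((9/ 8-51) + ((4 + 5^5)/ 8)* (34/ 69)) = 94897517/ 23405741100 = 0.00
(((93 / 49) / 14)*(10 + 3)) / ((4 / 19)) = 22971 / 2744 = 8.37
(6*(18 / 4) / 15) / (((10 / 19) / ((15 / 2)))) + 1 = 533 / 20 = 26.65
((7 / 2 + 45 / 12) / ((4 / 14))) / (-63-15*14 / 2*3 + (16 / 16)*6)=-203 / 2976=-0.07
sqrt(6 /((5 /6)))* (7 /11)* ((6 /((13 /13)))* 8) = 2016* sqrt(5) /55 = 81.96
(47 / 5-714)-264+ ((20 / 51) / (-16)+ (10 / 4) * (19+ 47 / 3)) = -899597 / 1020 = -881.96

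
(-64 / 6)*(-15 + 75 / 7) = 320 / 7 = 45.71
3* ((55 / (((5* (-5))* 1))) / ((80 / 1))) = -33 / 400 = -0.08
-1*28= -28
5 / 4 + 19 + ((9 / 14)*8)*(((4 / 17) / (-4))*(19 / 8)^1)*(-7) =1719 / 68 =25.28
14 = 14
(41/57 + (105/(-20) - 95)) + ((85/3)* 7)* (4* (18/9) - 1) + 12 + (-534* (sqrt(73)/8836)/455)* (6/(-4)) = 801* sqrt(73)/4020380 + 98861/76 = 1300.80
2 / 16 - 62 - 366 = -3423 / 8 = -427.88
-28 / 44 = -7 / 11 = -0.64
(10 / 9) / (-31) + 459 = 128051 / 279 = 458.96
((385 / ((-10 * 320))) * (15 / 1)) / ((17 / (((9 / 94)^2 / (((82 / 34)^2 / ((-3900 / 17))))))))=18243225 / 475306112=0.04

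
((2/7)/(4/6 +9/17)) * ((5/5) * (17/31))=0.13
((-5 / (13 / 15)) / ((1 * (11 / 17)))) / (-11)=1275 / 1573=0.81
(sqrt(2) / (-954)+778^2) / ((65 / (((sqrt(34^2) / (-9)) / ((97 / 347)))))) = -7141140632 / 56745+5899* sqrt(2) / 27067365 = -125846.16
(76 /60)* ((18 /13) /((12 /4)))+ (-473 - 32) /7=-32559 /455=-71.56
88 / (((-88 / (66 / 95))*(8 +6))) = -33 / 665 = -0.05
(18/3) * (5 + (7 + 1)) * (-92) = -7176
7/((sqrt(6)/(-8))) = -28 * sqrt(6)/3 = -22.86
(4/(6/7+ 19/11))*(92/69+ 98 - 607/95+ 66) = 13952092/56715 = 246.00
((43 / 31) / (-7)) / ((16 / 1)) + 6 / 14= 1445 / 3472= 0.42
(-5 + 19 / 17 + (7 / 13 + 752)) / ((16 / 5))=827265 / 3536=233.96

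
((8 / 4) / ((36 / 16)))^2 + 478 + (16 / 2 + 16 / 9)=39574 / 81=488.57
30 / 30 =1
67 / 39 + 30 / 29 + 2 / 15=2.89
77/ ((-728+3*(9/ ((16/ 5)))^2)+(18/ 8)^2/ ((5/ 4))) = -98560/ 896281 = -0.11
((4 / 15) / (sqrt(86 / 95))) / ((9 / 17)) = 34 * sqrt(8170) / 5805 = 0.53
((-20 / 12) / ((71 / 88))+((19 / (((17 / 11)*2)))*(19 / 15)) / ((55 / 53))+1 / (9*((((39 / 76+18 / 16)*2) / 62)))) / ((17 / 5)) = 1019748121 / 459830790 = 2.22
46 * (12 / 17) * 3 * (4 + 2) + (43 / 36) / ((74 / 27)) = 2943249 / 5032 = 584.91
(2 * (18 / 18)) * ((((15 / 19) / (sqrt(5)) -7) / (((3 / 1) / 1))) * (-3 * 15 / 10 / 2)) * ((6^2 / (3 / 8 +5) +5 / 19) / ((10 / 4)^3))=477708 / 102125 -204732 * sqrt(5) / 1940375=4.44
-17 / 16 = -1.06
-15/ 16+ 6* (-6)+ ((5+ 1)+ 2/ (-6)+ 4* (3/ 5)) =-6929/ 240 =-28.87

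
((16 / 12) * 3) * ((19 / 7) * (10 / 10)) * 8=608 / 7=86.86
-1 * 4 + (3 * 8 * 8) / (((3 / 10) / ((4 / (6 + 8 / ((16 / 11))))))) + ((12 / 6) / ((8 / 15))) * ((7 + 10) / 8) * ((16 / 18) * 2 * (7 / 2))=74021 / 276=268.19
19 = 19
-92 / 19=-4.84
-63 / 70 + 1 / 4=-13 / 20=-0.65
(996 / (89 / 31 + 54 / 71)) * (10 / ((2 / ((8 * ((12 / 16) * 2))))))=131531760 / 7993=16455.87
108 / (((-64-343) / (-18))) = 1944 / 407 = 4.78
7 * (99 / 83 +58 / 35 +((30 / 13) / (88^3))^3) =719551697173139619682903 / 36068843378047220449280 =19.95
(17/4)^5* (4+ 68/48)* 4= 30042.55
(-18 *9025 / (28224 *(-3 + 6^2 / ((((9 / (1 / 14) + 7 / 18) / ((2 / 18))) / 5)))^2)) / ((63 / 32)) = -38130625 / 105326487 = -0.36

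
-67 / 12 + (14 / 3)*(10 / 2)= 17.75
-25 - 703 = -728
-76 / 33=-2.30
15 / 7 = 2.14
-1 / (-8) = 1 / 8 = 0.12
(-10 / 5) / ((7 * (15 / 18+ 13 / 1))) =-12 / 581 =-0.02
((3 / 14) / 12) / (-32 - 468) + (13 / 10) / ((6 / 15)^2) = 227499 / 28000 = 8.12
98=98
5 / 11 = 0.45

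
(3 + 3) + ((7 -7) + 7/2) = 19/2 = 9.50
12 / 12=1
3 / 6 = 1 / 2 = 0.50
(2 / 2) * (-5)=-5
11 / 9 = 1.22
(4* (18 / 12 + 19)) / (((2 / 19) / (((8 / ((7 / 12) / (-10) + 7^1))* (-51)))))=-2243520 / 49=-45786.12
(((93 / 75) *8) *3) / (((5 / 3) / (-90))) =-40176 / 25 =-1607.04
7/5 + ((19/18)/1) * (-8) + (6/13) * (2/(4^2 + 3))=-77759/11115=-7.00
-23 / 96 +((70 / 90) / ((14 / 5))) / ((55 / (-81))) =-685 / 1056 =-0.65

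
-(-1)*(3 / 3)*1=1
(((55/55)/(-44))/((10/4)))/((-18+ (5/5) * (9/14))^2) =-98/3247695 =-0.00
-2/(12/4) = -2/3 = -0.67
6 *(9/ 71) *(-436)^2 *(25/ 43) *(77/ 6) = 3293413200/ 3053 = 1078746.54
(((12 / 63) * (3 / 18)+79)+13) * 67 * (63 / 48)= 194233 / 24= 8093.04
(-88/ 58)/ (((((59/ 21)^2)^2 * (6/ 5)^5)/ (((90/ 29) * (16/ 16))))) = -1238015625/ 40762802404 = -0.03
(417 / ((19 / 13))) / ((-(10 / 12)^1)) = -32526 / 95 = -342.38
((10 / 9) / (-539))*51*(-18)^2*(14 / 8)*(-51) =234090 / 77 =3040.13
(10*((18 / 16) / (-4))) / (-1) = 45 / 16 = 2.81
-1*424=-424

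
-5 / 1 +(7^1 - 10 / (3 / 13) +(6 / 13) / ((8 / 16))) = -1576 / 39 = -40.41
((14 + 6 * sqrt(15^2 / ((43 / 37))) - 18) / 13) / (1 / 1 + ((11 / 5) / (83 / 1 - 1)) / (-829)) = -1359560 / 4418427 + 10196700 * sqrt(1591) / 63330787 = 6.11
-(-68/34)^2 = -4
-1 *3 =-3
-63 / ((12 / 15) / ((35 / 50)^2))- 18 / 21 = -22089 / 560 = -39.44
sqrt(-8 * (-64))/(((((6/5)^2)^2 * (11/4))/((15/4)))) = 14.88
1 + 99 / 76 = 175 / 76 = 2.30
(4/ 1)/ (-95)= -4/ 95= -0.04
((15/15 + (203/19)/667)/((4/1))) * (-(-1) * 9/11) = 999/4807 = 0.21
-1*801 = -801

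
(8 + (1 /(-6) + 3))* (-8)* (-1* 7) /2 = 910 /3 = 303.33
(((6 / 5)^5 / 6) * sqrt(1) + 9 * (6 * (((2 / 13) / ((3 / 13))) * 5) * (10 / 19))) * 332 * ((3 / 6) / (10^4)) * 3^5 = 14243408307 / 37109375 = 383.82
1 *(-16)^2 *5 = 1280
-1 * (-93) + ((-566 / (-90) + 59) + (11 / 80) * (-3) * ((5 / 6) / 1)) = 227441 / 1440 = 157.95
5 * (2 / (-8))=-1.25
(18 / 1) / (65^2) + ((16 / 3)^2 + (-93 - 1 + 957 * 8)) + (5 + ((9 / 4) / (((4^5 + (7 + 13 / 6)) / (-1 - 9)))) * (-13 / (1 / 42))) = 1793179015213 / 235716975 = 7607.34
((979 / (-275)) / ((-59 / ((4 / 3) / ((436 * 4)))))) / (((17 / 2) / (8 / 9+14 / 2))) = 6319 / 147591450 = 0.00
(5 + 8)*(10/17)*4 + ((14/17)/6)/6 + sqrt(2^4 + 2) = 3*sqrt(2) + 551/18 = 34.85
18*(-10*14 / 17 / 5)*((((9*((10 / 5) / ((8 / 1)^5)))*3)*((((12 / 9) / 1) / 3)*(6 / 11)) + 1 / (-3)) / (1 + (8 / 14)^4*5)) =378174307 / 58738944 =6.44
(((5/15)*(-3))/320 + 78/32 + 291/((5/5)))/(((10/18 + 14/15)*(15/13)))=3662061/21440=170.81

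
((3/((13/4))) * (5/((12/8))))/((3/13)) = 40/3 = 13.33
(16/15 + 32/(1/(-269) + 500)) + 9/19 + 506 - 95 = 412.60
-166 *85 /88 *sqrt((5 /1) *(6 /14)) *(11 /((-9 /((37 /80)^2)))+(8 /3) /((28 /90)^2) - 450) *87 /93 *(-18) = -48818735841829 *sqrt(105) /299425280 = -1670677.85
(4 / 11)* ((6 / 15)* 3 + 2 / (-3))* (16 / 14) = 256 / 1155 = 0.22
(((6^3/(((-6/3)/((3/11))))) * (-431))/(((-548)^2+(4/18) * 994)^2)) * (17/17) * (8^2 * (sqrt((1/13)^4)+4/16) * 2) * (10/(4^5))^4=305754901875/7301215606089078494199808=0.00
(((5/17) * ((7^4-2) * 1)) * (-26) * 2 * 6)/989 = -3742440/16813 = -222.59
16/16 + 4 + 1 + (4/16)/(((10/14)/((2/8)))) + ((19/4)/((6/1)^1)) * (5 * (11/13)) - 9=1363/3120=0.44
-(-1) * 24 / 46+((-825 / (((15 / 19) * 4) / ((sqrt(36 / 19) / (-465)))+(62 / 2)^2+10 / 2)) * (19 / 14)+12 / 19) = 4049375 * sqrt(19) / 3027528+1215795041 / 189004248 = 12.26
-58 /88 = -29 /44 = -0.66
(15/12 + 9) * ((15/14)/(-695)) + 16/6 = 61903/23352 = 2.65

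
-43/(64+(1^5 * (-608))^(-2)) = -15895552/23658497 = -0.67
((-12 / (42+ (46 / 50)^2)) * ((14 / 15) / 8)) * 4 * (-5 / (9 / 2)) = 35000 / 241011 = 0.15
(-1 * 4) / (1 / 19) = -76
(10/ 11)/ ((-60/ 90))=-15/ 11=-1.36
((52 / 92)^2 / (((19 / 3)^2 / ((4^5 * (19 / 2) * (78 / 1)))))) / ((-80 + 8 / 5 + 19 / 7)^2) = 8267750400 / 7836654139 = 1.06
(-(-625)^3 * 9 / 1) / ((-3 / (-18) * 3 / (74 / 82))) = 162597656250 / 41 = 3965796493.90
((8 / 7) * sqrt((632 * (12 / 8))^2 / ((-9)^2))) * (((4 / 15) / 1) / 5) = 10112 / 1575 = 6.42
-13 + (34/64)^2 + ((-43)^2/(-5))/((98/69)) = -68512107/250880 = -273.09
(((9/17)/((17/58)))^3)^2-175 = -81727627480932271/582622237229761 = -140.28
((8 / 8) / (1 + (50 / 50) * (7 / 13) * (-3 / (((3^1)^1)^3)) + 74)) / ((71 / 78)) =4563 / 311264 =0.01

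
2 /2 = 1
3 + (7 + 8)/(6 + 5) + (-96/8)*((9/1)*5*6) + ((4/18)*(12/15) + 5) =-3230.46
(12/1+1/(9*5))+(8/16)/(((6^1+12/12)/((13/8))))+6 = 91417/5040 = 18.14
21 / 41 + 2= 103 / 41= 2.51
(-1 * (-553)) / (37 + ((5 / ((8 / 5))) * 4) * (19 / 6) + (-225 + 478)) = 948 / 565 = 1.68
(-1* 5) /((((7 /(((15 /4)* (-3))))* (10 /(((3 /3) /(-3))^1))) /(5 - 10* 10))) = 1425 /56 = 25.45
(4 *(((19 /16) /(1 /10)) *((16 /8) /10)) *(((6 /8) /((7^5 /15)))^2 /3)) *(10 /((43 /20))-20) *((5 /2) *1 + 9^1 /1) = -48670875 /194342971312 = -0.00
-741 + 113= -628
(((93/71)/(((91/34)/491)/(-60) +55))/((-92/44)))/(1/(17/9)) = -1935502360/89962147997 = -0.02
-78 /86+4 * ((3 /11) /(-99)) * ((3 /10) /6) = -0.91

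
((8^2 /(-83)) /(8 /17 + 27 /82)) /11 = -89216 /1017995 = -0.09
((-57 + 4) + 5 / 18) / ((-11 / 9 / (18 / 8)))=8541 / 88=97.06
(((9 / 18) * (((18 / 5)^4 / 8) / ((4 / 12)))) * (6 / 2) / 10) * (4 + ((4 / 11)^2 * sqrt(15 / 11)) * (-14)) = 17.37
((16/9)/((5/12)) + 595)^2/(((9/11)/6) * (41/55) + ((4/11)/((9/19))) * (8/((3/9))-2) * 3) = 19554113282/2764335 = 7073.71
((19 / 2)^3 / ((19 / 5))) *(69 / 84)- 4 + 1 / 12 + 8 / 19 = 2321723 / 12768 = 181.84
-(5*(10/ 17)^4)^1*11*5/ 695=-550000/ 11609419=-0.05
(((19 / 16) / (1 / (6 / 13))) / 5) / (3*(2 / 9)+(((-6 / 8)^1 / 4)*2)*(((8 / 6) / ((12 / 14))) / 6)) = 513 / 2665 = 0.19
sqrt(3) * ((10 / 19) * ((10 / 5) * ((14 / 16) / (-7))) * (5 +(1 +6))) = -30 * sqrt(3) / 19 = -2.73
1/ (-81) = -1/ 81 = -0.01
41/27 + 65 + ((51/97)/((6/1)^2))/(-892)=621588263/9344592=66.52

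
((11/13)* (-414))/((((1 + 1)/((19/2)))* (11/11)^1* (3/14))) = -100947/13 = -7765.15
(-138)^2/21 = 6348/7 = 906.86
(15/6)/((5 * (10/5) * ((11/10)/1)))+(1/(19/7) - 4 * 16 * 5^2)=-668551/418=-1599.40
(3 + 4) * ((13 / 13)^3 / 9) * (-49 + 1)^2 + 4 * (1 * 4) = 1808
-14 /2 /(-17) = 7 /17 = 0.41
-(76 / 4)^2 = -361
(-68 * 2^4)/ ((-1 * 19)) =1088/ 19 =57.26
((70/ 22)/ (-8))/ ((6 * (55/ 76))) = -133/ 1452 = -0.09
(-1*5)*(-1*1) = 5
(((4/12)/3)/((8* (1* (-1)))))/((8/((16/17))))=-1/612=-0.00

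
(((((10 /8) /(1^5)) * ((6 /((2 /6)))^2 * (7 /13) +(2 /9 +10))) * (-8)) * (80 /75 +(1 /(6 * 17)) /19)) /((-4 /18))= 37241388 /4199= 8869.11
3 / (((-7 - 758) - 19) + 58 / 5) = -15 / 3862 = -0.00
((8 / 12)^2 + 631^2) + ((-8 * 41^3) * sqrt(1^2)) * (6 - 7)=8545765 / 9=949529.44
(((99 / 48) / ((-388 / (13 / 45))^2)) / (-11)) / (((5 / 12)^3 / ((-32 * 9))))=12168 / 29403125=0.00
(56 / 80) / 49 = 1 / 70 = 0.01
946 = 946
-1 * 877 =-877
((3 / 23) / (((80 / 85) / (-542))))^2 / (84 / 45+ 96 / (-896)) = 20057104305 / 6254896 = 3206.62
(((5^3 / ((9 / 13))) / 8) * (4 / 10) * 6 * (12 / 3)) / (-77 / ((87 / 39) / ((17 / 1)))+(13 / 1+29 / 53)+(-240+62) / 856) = -85518680 / 226343163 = -0.38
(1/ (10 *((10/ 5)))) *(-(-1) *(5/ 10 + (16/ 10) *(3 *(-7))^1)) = -331/ 200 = -1.66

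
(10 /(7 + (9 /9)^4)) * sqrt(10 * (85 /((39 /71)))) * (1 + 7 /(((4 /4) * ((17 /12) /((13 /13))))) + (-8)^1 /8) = 175 * sqrt(94146) /221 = 242.97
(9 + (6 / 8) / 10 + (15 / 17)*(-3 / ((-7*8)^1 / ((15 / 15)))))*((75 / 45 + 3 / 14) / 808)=571723 / 26922560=0.02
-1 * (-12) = 12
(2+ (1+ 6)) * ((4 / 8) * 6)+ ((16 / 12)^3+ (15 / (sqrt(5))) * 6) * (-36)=-648 * sqrt(5)- 175 / 3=-1507.31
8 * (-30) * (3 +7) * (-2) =4800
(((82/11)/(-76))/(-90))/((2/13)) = 533/75240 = 0.01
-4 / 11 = -0.36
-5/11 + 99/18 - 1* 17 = -263/22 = -11.95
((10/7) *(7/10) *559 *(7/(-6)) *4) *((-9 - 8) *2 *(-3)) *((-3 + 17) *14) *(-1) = 52152464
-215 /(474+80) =-215 /554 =-0.39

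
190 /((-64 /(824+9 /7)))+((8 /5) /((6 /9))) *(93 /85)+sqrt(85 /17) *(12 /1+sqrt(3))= -232996391 /95200+sqrt(15)+12 *sqrt(5)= -2416.74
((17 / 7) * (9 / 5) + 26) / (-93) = -1063 / 3255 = -0.33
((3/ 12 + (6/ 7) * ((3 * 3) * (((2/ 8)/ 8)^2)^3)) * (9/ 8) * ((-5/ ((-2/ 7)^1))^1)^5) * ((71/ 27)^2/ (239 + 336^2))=7107171744254526875/ 251896327217086464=28.21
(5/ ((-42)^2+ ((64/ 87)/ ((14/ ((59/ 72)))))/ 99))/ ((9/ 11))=3316005/ 957180152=0.00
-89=-89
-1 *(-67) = 67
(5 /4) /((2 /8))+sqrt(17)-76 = -71+sqrt(17) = -66.88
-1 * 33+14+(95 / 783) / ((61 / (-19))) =-909302 / 47763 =-19.04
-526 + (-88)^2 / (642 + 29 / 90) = -29710574 / 57809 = -513.94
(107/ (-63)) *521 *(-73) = 4069531/ 63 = 64595.73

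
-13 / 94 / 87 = -13 / 8178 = -0.00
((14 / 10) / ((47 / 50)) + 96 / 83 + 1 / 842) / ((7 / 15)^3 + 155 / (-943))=-27673003940625 / 655864175992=-42.19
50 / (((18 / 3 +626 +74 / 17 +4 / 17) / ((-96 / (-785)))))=8160 / 849527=0.01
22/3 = 7.33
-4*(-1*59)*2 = 472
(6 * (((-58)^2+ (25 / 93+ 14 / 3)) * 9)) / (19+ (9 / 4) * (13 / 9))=8176.29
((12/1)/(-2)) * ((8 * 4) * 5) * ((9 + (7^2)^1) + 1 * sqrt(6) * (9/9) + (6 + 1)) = -64751.51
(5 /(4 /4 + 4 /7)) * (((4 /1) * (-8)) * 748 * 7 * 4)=-2132480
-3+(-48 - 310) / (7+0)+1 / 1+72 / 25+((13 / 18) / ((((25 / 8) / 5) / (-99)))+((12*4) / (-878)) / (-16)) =-25299923 / 153650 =-164.66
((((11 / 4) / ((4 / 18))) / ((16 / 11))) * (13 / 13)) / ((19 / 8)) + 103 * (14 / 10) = 224629 / 1520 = 147.78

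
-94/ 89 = -1.06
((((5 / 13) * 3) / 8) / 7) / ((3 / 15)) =75 / 728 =0.10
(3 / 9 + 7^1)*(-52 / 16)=-143 / 6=-23.83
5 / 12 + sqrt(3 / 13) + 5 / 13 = sqrt(39) / 13 + 125 / 156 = 1.28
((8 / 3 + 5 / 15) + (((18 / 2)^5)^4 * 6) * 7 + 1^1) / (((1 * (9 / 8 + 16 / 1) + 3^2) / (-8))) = -32679804753945024617344 / 209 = -156362702171985763719.35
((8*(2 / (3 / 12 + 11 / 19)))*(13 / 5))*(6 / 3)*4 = 126464 / 315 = 401.47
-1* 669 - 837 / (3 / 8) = -2901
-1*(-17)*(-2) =-34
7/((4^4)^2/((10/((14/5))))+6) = 175/458902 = 0.00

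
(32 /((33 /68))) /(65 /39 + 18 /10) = 2720 /143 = 19.02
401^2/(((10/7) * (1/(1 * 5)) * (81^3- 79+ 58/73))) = 82169311/77578968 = 1.06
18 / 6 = 3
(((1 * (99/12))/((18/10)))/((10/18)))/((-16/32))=-33/2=-16.50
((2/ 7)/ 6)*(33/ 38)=11/ 266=0.04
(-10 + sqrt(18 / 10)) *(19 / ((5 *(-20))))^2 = -361 / 1000 + 1083 *sqrt(5) / 50000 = -0.31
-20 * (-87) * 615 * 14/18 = 832300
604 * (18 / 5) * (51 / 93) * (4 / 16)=46206 / 155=298.10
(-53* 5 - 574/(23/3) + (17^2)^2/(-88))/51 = -2608879/103224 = -25.27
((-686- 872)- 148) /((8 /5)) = -4265 /4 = -1066.25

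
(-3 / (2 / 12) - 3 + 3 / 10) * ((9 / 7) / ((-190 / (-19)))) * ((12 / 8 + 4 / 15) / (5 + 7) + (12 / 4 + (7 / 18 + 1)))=-338031 / 28000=-12.07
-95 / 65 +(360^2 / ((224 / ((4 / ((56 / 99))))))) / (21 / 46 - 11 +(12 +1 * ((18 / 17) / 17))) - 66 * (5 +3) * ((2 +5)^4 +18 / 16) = -16278107520145 / 12861667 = -1265629.68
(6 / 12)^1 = 1 / 2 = 0.50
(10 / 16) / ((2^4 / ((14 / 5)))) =0.11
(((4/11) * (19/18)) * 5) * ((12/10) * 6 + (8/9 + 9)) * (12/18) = 58444/2673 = 21.86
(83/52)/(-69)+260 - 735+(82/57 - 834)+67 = -28191043/22724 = -1240.58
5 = 5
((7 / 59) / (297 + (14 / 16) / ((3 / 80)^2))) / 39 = 21 / 6345391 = 0.00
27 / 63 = 3 / 7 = 0.43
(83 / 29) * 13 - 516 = -13885 / 29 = -478.79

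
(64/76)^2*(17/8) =544/361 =1.51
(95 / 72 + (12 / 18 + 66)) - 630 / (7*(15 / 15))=-1585 / 72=-22.01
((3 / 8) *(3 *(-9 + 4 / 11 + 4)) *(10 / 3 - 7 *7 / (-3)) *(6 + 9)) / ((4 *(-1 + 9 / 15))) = 677025 / 704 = 961.68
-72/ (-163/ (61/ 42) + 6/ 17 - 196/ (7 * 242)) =4517172/ 7026227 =0.64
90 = 90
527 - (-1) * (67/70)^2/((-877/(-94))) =1132549533/2148650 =527.10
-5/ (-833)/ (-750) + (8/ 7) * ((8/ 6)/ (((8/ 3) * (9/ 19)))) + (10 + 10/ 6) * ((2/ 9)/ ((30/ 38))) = 15148673/ 3373650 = 4.49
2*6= 12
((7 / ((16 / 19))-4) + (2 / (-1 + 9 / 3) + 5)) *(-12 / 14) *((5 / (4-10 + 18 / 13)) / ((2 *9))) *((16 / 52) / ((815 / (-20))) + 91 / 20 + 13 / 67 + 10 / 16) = 111640507 / 39140864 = 2.85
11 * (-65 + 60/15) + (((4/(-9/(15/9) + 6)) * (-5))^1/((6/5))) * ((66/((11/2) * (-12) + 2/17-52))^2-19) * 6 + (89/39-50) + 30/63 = 6081264335/2537899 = 2396.18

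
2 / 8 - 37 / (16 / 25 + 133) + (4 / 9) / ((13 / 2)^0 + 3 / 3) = 23497 / 120276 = 0.20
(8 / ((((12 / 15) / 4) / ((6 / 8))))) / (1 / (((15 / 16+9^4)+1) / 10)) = 315021 / 16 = 19688.81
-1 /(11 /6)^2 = -0.30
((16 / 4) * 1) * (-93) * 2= -744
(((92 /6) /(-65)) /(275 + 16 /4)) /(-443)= 46 /24101415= 0.00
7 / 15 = 0.47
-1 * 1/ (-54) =0.02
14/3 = 4.67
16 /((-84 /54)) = -72 /7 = -10.29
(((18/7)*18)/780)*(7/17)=27/1105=0.02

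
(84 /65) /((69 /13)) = 28 /115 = 0.24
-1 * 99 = -99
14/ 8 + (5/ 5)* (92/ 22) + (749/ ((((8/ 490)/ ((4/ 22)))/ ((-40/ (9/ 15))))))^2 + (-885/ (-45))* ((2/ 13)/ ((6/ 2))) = 17510524213393019/ 56628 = 309220248170.39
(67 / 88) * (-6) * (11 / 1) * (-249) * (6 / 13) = 150147 / 26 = 5774.88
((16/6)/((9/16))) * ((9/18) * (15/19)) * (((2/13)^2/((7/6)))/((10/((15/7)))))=1280/157339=0.01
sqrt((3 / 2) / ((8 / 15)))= 3 * sqrt(5) / 4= 1.68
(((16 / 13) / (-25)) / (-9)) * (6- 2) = 64 / 2925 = 0.02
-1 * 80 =-80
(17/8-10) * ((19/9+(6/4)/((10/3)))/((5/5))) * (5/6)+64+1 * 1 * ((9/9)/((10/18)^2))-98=-228323/4800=-47.57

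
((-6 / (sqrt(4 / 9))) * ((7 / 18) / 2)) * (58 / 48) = -203 / 96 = -2.11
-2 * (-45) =90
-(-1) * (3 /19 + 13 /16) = 295 /304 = 0.97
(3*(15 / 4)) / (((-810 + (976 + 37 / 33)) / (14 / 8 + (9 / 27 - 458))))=-541629 / 17648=-30.69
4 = 4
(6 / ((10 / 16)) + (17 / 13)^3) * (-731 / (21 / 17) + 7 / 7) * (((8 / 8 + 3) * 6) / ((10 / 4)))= -25808648416 / 384475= -67126.99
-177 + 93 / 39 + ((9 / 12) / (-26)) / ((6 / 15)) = -2795 / 16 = -174.69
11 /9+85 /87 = 574 /261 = 2.20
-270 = -270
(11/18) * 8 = 44/9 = 4.89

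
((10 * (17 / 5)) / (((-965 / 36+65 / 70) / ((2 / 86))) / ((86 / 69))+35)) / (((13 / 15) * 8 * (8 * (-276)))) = 1785 / 689388752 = 0.00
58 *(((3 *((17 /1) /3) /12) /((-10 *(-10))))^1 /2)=493 /1200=0.41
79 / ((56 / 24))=237 / 7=33.86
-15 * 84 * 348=-438480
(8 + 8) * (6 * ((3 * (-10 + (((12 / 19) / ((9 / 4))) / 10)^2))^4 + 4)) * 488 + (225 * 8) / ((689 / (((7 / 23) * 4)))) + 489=107681477431049365370180112863557 / 2838570365152198828125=37935109431.50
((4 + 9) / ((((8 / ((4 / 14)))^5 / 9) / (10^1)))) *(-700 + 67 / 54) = -2452645 / 51631104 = -0.05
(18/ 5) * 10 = 36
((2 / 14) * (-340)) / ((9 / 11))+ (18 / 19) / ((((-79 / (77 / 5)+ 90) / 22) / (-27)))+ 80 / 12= -464094692 / 7822395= -59.33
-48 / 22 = -2.18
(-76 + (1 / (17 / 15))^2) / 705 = -0.11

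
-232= -232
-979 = -979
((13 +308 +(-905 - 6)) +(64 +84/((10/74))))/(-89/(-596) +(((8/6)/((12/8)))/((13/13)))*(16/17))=43587864/449525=96.96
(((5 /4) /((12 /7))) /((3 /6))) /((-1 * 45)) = -7 /216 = -0.03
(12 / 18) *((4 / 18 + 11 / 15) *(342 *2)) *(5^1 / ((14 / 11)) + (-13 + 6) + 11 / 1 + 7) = 683012 / 105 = 6504.88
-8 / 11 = -0.73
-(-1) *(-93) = -93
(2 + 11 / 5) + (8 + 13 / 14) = 919 / 70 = 13.13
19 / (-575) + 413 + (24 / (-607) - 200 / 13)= 1803780896 / 4537325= 397.54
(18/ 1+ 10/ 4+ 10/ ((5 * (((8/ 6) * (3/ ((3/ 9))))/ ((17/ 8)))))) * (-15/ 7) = -715/ 16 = -44.69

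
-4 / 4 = -1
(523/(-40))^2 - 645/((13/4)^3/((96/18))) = 248687213/3515200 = 70.75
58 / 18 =29 / 9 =3.22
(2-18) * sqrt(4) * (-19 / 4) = 152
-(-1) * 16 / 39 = 0.41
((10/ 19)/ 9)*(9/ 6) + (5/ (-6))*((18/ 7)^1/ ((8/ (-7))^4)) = -272785/ 233472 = -1.17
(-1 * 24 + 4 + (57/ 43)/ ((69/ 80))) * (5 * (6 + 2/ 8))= -570625/ 989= -576.97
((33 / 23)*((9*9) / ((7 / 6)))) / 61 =16038 / 9821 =1.63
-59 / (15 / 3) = -11.80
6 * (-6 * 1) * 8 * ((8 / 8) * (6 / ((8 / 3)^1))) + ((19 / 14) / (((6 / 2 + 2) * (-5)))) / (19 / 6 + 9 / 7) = -3029457 / 4675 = -648.01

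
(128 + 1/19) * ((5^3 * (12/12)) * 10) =3041250/19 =160065.79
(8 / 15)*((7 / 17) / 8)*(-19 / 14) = -19 / 510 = -0.04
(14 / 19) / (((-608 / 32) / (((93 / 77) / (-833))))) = 186 / 3307843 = 0.00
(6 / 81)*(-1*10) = -20 / 27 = -0.74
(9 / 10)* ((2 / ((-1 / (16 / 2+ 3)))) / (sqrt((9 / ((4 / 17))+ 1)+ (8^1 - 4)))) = -3.01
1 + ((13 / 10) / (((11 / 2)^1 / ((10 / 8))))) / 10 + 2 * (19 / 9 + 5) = 60397 / 3960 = 15.25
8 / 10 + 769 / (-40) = -737 / 40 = -18.42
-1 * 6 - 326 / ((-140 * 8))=-3197 / 560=-5.71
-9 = -9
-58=-58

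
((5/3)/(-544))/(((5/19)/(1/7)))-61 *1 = -696883/11424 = -61.00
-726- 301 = -1027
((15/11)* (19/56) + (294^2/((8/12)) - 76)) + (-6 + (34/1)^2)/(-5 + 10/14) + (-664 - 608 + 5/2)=128040.63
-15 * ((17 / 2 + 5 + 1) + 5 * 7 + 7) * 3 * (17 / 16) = -86445 / 32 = -2701.41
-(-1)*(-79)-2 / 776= -30653 / 388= -79.00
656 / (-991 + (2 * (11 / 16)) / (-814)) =-388352 / 586673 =-0.66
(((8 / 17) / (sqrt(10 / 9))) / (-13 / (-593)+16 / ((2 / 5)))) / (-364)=-593* sqrt(10) / 61191585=-0.00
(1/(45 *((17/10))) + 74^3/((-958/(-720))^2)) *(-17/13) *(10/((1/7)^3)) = -27560413957581260/26844597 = -1026665215.26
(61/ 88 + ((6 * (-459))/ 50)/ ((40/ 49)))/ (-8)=367289/ 44000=8.35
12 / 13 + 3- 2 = 25 / 13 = 1.92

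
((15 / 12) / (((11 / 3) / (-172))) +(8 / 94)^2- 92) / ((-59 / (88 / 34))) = 14640548 / 2215627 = 6.61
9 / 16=0.56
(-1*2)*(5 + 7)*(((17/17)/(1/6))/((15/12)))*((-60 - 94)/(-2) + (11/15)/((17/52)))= -3879744/425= -9128.81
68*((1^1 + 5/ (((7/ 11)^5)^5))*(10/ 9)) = 368380914001866026438355402160/ 12069617576975684107263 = 30521341.02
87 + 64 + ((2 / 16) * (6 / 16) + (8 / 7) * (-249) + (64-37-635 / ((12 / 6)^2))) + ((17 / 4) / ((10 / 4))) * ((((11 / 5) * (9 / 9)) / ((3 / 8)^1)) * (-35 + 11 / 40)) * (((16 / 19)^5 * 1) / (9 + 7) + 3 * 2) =-65237063437769 / 27732308800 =-2352.38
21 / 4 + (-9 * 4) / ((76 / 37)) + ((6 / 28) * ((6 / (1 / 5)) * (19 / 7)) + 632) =2372831 / 3724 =637.17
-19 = -19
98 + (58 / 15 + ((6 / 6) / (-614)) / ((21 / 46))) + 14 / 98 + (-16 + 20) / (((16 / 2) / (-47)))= 1687093 / 21490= 78.51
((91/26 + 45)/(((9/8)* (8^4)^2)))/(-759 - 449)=-97/45600473088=-0.00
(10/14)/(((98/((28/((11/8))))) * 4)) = 20/539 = 0.04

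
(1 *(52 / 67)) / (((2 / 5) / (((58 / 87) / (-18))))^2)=325 / 48843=0.01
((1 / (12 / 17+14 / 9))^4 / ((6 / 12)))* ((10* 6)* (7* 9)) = 517842310545 / 1791490082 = 289.06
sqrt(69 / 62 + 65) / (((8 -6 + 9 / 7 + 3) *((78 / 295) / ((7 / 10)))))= 2891 *sqrt(254138) / 425568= 3.42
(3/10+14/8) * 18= 369/10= 36.90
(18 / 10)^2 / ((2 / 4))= 162 / 25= 6.48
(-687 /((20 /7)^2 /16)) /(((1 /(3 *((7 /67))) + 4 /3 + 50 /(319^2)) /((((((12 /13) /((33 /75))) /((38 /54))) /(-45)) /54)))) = 4359829782 /11940406075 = 0.37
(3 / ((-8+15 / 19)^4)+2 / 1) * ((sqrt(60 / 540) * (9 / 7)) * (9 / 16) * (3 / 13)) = 0.11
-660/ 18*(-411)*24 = 361680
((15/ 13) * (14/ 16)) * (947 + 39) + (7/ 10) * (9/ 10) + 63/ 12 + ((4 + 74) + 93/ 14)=9882633/ 9100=1086.00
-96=-96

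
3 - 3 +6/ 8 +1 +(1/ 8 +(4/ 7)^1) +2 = 249/ 56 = 4.45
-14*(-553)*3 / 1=23226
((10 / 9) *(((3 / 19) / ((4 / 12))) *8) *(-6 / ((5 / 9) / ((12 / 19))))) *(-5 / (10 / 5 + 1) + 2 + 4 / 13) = -18.41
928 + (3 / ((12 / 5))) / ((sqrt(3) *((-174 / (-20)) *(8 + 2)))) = 5 *sqrt(3) / 1044 + 928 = 928.01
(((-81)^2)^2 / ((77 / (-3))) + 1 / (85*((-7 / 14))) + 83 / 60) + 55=-131718539761 / 78540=-1677088.61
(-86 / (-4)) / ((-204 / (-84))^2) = 2107 / 578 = 3.65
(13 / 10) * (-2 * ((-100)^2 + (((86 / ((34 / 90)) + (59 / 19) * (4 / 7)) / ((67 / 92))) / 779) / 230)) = -76705455936772 / 2950209325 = -26000.00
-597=-597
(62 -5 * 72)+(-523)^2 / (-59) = -4934.08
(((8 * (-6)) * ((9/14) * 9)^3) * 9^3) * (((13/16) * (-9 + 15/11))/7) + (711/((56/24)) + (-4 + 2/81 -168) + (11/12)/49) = 7343330238403/1222452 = 6007049.96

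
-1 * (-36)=36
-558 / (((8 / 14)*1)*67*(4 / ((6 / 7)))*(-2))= 837 / 536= 1.56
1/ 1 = 1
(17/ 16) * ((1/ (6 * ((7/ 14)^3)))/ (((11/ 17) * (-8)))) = -289/ 1056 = -0.27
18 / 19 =0.95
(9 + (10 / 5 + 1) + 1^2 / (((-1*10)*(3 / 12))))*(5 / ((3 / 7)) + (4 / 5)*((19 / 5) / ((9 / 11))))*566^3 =36398114464048 / 1125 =32353879523.60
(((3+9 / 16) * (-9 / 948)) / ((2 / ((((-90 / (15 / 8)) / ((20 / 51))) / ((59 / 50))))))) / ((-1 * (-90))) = 2907 / 149152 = 0.02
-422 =-422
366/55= 6.65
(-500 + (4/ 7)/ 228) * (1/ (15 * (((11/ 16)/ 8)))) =-25535872/ 65835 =-387.88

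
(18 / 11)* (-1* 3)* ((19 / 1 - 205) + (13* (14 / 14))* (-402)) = 26568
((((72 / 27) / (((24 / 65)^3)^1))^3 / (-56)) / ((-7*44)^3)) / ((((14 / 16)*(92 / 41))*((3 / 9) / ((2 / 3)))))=849188426353515625 / 9174893669717001633792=0.00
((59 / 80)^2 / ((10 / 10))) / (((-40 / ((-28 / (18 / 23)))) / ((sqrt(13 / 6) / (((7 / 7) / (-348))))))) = -249.20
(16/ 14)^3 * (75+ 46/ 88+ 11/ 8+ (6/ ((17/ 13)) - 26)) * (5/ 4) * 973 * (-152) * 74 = -10382329624320/ 9163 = -1133071005.60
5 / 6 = 0.83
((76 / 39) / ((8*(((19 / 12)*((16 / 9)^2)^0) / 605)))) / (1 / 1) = 1210 / 13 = 93.08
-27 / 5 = -5.40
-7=-7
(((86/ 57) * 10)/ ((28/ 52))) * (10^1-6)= 112.08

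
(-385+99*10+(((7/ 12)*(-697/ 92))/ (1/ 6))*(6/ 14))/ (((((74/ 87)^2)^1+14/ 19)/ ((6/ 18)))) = 5236110573/ 38641840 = 135.50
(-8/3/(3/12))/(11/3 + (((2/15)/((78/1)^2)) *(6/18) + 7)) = -1460160/1460161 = -1.00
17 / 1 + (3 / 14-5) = 171 / 14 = 12.21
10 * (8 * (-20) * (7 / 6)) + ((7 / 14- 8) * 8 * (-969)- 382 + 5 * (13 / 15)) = 167687 / 3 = 55895.67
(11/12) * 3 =11/4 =2.75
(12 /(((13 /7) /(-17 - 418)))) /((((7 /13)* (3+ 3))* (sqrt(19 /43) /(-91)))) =79170* sqrt(817) /19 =119101.73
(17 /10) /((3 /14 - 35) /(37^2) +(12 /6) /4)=3.58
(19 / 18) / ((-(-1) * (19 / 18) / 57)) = 57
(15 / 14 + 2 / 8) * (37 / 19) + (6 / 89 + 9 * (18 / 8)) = 541915 / 23674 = 22.89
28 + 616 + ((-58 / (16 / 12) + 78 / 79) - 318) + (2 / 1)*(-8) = 42263 / 158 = 267.49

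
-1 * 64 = -64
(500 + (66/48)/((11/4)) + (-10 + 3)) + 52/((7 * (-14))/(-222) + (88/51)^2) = 334742505/658022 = 508.71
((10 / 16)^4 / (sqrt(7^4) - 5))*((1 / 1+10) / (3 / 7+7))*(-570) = -1246875 / 425984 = -2.93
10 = 10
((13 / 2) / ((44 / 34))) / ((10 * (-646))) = -13 / 16720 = -0.00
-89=-89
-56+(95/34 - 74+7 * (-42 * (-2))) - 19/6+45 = 25634/51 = 502.63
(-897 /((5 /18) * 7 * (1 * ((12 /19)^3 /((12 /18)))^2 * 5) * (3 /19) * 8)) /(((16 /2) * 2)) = -267267649961 /8360755200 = -31.97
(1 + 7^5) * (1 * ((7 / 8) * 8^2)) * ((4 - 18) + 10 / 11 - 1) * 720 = -9549388800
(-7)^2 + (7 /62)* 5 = 3073 /62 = 49.56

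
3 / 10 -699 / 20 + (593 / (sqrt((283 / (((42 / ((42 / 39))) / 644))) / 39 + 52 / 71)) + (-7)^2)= 287 / 20 + 23127 * sqrt(231086966) / 6509492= 68.36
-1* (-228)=228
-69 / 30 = -23 / 10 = -2.30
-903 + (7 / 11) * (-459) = -13146 / 11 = -1195.09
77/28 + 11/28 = 22/7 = 3.14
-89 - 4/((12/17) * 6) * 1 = -1619/18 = -89.94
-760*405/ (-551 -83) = 153900/ 317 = 485.49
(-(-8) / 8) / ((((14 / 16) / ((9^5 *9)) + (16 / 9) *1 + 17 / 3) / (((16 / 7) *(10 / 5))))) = 136048896 / 221551897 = 0.61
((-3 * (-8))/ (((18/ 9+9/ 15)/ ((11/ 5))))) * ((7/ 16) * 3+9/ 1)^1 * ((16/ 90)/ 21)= 484/ 273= 1.77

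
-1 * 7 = -7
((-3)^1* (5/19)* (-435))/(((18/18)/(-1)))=-6525/19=-343.42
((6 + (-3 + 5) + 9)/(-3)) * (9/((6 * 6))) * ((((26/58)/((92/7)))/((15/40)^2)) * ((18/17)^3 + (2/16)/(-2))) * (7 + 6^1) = -104576017/20818404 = -5.02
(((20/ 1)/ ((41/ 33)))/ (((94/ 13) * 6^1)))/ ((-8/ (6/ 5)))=-429/ 7708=-0.06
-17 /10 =-1.70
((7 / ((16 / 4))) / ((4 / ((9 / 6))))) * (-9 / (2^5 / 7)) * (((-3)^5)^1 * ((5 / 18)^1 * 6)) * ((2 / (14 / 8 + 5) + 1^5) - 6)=-2461.25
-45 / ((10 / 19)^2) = -3249 / 20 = -162.45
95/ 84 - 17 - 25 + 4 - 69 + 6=-8389/ 84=-99.87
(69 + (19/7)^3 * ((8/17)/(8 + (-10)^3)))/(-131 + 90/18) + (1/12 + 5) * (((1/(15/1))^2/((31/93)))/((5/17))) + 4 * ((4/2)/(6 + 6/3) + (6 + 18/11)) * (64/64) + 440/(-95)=63302457609257/2380080087000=26.60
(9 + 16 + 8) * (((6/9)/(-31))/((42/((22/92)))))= -121/29946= -0.00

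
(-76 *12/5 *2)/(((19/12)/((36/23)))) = -41472/115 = -360.63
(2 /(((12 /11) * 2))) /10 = 11 /120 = 0.09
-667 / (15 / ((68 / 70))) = -43.20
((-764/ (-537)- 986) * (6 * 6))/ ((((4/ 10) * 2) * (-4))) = 3965385/ 358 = 11076.49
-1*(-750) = 750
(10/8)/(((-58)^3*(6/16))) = -5/292668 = -0.00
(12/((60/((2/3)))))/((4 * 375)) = 1/11250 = 0.00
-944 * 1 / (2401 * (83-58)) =-0.02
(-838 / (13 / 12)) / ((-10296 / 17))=7123 / 5577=1.28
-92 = -92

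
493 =493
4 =4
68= 68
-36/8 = -9/2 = -4.50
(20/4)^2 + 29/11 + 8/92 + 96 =31302/253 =123.72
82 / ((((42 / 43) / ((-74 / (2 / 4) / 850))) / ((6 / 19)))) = -260924 / 56525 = -4.62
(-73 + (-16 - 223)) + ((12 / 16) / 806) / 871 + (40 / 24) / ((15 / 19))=-7831802029 / 25272936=-309.89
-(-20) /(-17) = -20 /17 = -1.18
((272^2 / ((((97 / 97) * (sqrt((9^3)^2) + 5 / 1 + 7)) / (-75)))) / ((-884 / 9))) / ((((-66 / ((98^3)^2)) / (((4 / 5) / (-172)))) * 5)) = 1445694765570048 / 1518803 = 951864570.70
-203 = -203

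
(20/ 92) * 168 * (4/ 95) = 1.54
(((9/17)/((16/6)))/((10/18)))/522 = 27/39440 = 0.00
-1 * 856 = -856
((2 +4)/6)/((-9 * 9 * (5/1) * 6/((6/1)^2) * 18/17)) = -0.01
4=4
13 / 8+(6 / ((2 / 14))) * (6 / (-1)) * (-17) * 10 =342733 / 8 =42841.62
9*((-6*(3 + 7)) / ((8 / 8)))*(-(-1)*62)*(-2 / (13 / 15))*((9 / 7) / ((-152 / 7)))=-1129950 / 247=-4574.70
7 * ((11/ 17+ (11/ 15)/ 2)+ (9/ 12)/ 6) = 16261/ 2040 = 7.97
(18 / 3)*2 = 12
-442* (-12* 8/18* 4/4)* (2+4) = 14144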